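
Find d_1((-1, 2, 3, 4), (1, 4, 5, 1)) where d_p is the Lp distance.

Σ|x_i - y_i| = |-1 - 1| + |2 - 4| + |3 - 5| + |4 - 1| = 2 + 2 + 2 + 3 = 9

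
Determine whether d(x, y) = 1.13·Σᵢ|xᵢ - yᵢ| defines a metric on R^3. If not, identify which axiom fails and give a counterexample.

Yes. The L1 (Manhattan) norm induces a metric on R^3, and multiplying a metric by a positive constant 1.13 > 0 preserves all four axioms: non-negativity (1.13·||x-y|| ≥ 0), identity (1.13·||x-y|| = 0 ⟺ ||x-y|| = 0 ⟺ x = y), symmetry (||x-y|| = ||y-x||), and the triangle inequality (1.13·||x-z|| ≤ 1.13·||x-y|| + 1.13·||y-z||). So d is a metric.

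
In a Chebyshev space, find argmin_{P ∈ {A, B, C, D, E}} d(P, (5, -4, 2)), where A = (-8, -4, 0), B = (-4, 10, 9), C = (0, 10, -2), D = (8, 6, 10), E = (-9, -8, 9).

Distances: d(A) = 13, d(B) = 14, d(C) = 14, d(D) = 10, d(E) = 14. Nearest: D = (8, 6, 10) with distance 10.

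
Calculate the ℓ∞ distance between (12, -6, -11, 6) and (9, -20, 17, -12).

max(|x_i - y_i|) = max(|12 - 9|, |-6 - (-20)|, |-11 - 17|, |6 - (-12)|) = max(3, 14, 28, 18) = 28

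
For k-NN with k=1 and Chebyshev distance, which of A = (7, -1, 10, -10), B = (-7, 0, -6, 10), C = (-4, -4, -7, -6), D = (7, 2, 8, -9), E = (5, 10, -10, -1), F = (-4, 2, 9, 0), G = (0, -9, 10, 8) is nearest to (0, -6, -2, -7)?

Distances: d(A) = 12, d(B) = 17, d(C) = 5, d(D) = 10, d(E) = 16, d(F) = 11, d(G) = 15. Nearest: C = (-4, -4, -7, -6) with distance 5.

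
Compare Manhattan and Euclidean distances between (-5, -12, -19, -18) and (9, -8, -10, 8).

L1 = |-5 - 9| + |-12 - (-8)| + |-19 - (-10)| + |-18 - 8| = 14 + 4 + 9 + 26 = 53
L2 = √(14² + 4² + 9² + 26²) = √969 ≈ 31.1288
L1 ≥ L2 always (equality iff movement is along one axis); L1 > L2 here.
Ratio L1/L2 = 53/√969 ≈ 1.7026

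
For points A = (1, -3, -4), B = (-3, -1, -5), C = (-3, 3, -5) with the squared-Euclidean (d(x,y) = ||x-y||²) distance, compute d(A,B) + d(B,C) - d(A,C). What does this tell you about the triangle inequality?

d(A,B) = 4² + 2² + 1² = 21, d(B,C) = 0² + 4² + 0² = 16, d(A,C) = 4² + 6² + 1² = 53.
d(A,B) + d(B,C) - d(A,C) = 21 + 16 - 53 = 37 - 53 = -16. This is < 0, so the triangle inequality FAILS for these points (squared-Euclidean is not a metric).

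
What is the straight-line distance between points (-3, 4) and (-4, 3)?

√(Σ(x_i - y_i)²) = √((-3 - (-4))² + (4 - 3)²)
= √(1² + 1²) = √(1 + 1) = √2 ≈ 1.4142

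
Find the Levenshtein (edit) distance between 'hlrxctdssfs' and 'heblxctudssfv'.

Let D[i][j] be the edit distance between the first i characters of 'hlrxctdssfs' and the first j characters of 'heblxctudssfv', with D[i][0] = i, D[0][j] = j, and D[i][j] = D[i-1][j-1] if the characters match, else 1 + min(D[i-1][j], D[i][j-1], D[i-1][j-1]). Filling the table (rows: prefixes of 'hlrxctdssfs', columns: prefixes of 'heblxctudssfv'):
     ε  h  e  b  l  x  c  t  u  d  s  s  f  v
  ε  0  1  2  3  4  5  6  7  8  9 10 11 12 13
  h  1  0  1  2  3  4  5  6  7  8  9 10 11 12
  l  2  1  1  2  2  3  4  5  6  7  8  9 10 11
  r  3  2  2  2  3  3  4  5  6  7  8  9 10 11
  x  4  3  3  3  3  3  4  5  6  7  8  9 10 11
  c  5  4  4  4  4  4  3  4  5  6  7  8  9 10
  t  6  5  5  5  5  5  4  3  4  5  6  7  8  9
  d  7  6  6  6  6  6  5  4  4  4  5  6  7  8
  s  8  7  7  7  7  7  6  5  5  5  4  5  6  7
  s  9  8  8  8  8  8  7  6  6  6  5  4  5  6
  f 10  9  9  9  9  9  8  7  7  7  6  5  4  5
  s 11 10 10 10 10 10  9  8  8  8  7  6  5  5
The bottom-right entry gives D[11][13] = 5, so no sequence of fewer than 5 edits works. Backtracking through the table gives one optimal edit sequence (5 edits):
  hlrxctdssfs → helrxctdssfs (ins e @2)
  helrxctdssfs → hebrxctdssfs (sub l→b @3)
  hebrxctdssfs → heblxctdssfs (sub r→l @4)
  heblxctdssfs → heblxctudssfs (ins u @8)
  heblxctudssfs → heblxctudssfv (sub s→v @13)
Edit distance = 5.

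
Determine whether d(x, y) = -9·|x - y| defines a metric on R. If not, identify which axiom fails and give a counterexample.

No. With c = -9 < 0, d fails non-negativity: d(2, 6) = -9·|2 - 6| = -9·4 = -36 < 0.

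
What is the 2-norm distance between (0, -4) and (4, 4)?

(Σ|x_i - y_i|^2)^(1/2) = (|0 - 4|^2 + |-4 - 4|^2)^(1/2)
= (4^2 + 8^2)^(1/2) = (16 + 64)^(1/2) = (80)^(1/2) ≈ 8.9443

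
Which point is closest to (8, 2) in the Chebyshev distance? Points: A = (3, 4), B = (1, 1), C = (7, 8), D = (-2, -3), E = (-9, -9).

Distances: d(A) = 5, d(B) = 7, d(C) = 6, d(D) = 10, d(E) = 17. Nearest: A = (3, 4) with distance 5.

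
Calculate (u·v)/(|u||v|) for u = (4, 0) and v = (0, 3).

With u = (4, 0), v = (0, 3):
u·v = 4·0 + 0·3 = 0 + 0 = 0.
|u| = √(4² + 0²) = √16, |v| = √(0² + 3²) = √9, so |u||v| = √(16·9) = √144 = 12.
cos θ = (u·v)/(|u||v|) = 0/12 = 0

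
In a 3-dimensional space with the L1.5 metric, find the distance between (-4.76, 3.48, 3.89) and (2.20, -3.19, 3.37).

(Σ|x_i - y_i|^1.5)^(1/1.5) = (|-4.76 - 2.2|^1.5 + |3.48 - (-3.19)|^1.5 + |3.89 - 3.37|^1.5)^(1/1.5)
= (6.96^1.5 + 6.67^1.5 + 0.52^1.5)^(1/1.5) ≈ (18.3617 + 17.2262 + 0.375)^(1/1.5) = (35.9629)^(1/1.5) ≈ 10.8952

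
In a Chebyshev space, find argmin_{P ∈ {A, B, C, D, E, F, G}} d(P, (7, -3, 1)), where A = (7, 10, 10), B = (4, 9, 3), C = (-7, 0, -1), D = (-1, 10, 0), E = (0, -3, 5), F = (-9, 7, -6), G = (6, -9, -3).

Distances: d(A) = 13, d(B) = 12, d(C) = 14, d(D) = 13, d(E) = 7, d(F) = 16, d(G) = 6. Nearest: G = (6, -9, -3) with distance 6.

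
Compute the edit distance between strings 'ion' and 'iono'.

Let D[i][j] be the edit distance between the first i characters of 'ion' and the first j characters of 'iono', with D[i][0] = i, D[0][j] = j, and D[i][j] = D[i-1][j-1] if the characters match, else 1 + min(D[i-1][j], D[i][j-1], D[i-1][j-1]). Filling the table (rows: prefixes of 'ion', columns: prefixes of 'iono'):
     ε  i  o  n  o
  ε  0  1  2  3  4
  i  1  0  1  2  3
  o  2  1  0  1  2
  n  3  2  1  0  1
The bottom-right entry gives D[3][4] = 1, so no sequence of fewer than 1 edit works. Backtracking through the table gives one optimal edit sequence (1 edit):
  ion → iono (ins o @4)
Edit distance = 1.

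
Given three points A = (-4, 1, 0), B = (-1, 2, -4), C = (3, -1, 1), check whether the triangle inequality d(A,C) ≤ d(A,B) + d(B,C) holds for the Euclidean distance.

d(A,B) = √(3² + 1² + 4²) = √26 ≈ 5.099, d(B,C) = √(4² + 3² + 5²) = √50 ≈ 7.0711, d(A,C) = √(7² + 2² + 1²) = √54 ≈ 7.3485.
d(A,C) ≈ 7.3485 ≤ 5.099 + 7.0711 = 12.1701. Triangle inequality is satisfied.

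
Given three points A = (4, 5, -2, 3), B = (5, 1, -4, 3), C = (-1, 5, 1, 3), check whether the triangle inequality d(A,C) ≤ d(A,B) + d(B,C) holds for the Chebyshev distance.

d(A,B) = max(1, 4, 2, 0) = 4, d(B,C) = max(6, 4, 5, 0) = 6, d(A,C) = max(5, 0, 3, 0) = 5.
d(A,C) = 5 ≤ 4 + 6 = 10. Triangle inequality is satisfied.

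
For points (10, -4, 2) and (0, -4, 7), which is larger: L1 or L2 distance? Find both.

L1 = |10 - 0| + |-4 - (-4)| + |2 - 7| = 10 + 0 + 5 = 15
L2 = √(10² + 0² + 5²) = √125 ≈ 11.1803
L1 ≥ L2 always (equality iff movement is along one axis); L1 > L2 here.
Ratio L1/L2 = 15/√125 ≈ 1.3416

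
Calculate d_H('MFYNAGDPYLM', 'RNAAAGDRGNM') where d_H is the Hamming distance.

Differing positions: 1, 2, 3, 4, 8, 9, 10. Hamming distance = 7.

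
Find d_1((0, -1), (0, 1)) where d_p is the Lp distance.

Σ|x_i - y_i| = |0 - 0| + |-1 - 1| = 0 + 2 = 2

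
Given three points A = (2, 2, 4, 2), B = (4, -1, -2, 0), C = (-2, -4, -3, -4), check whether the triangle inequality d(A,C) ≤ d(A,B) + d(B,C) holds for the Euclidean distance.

d(A,B) = √(2² + 3² + 6² + 2²) = √53 ≈ 7.2801, d(B,C) = √(6² + 3² + 1² + 4²) = √62 ≈ 7.874, d(A,C) = √(4² + 6² + 7² + 6²) = √137 ≈ 11.7047.
d(A,C) ≈ 11.7047 ≤ 7.2801 + 7.874 = 15.1541. Triangle inequality is satisfied.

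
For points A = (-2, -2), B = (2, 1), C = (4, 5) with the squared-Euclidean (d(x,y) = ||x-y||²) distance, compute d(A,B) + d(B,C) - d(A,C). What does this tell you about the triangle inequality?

d(A,B) = 4² + 3² = 25, d(B,C) = 2² + 4² = 20, d(A,C) = 6² + 7² = 85.
d(A,B) + d(B,C) - d(A,C) = 25 + 20 - 85 = 45 - 85 = -40. This is < 0, so the triangle inequality FAILS for these points (squared-Euclidean is not a metric).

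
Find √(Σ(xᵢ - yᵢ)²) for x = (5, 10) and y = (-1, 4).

√(Σ(x_i - y_i)²) = √((5 - (-1))² + (10 - 4)²)
= √(6² + 6²) = √(36 + 36) = √72 ≈ 8.4853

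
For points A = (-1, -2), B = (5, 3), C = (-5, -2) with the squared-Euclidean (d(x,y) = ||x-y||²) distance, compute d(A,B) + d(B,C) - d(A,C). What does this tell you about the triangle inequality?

d(A,B) = 6² + 5² = 61, d(B,C) = 10² + 5² = 125, d(A,C) = 4² + 0² = 16.
d(A,B) + d(B,C) - d(A,C) = 61 + 125 - 16 = 186 - 16 = 170. This is ≥ 0, so the triangle inequality holds for these points.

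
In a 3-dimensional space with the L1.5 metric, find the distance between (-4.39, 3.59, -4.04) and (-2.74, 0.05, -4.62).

(Σ|x_i - y_i|^1.5)^(1/1.5) = (|-4.39 - (-2.74)|^1.5 + |3.59 - 0.05|^1.5 + |-4.04 - (-4.62)|^1.5)^(1/1.5)
= (1.65^1.5 + 3.54^1.5 + 0.58^1.5)^(1/1.5) ≈ (2.1195 + 6.6605 + 0.4417)^(1/1.5) = (9.2217)^(1/1.5) ≈ 4.3975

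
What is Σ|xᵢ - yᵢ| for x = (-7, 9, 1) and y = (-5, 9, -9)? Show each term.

Σ|x_i - y_i| = |-7 - (-5)| + |9 - 9| + |1 - (-9)| = 2 + 0 + 10 = 12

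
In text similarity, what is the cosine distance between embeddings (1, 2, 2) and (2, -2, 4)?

With u = (1, 2, 2), v = (2, -2, 4):
u·v = 1·2 + 2·(-2) + 2·4 = 2 + (-4) + 8 = 6.
|u| = √(1² + 2² + 2²) = √9, |v| = √(2² + (-2)² + 4²) = √24, so |u||v| = √(9·24) = √216.
cos θ = (u·v)/(|u||v|) = 6/√216 ≈ 0.4082
Cosine distance = 1 - cos θ ≈ 1 - 0.4082 = 0.5918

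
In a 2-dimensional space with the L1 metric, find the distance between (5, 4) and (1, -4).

Σ|x_i - y_i| = |5 - 1| + |4 - (-4)| = 4 + 8 = 12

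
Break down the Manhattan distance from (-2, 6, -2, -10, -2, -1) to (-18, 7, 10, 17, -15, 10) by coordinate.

Σ|x_i - y_i| = |-2 - (-18)| + |6 - 7| + |-2 - 10| + |-10 - 17| + |-2 - (-15)| + |-1 - 10| = 16 + 1 + 12 + 27 + 13 + 11 = 80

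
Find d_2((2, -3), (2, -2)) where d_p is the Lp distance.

(Σ|x_i - y_i|^2)^(1/2) = (|2 - 2|^2 + |-3 - (-2)|^2)^(1/2)
= (0^2 + 1^2)^(1/2) = (0 + 1)^(1/2) = (1)^(1/2) = 1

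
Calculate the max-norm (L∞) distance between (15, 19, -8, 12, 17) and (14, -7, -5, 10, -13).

max(|x_i - y_i|) = max(|15 - 14|, |19 - (-7)|, |-8 - (-5)|, |12 - 10|, |17 - (-13)|) = max(1, 26, 3, 2, 30) = 30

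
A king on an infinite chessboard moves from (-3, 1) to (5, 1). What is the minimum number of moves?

max(|x_i - y_i|) = max(|-3 - 5|, |1 - 1|) = max(8, 0) = 8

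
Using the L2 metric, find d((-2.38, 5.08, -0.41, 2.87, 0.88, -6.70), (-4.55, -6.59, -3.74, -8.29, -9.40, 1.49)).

√(Σ(x_i - y_i)²) = √((-2.38 - (-4.55))² + (5.08 - (-6.59))² + (-0.41 - (-3.74))² + (2.87 - (-8.29))² + (0.88 - (-9.4))² + (-6.7 - 1.49)²)
= √(2.17² + 11.67² + 3.33² + 11.16² + 10.28² + (-8.19)²) = √(4.7089 + 136.1889 + 11.0889 + 124.5456 + 105.6784 + 67.0761) = √449.2868 ≈ 21.1964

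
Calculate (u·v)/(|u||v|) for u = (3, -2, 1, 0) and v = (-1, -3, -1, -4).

With u = (3, -2, 1, 0), v = (-1, -3, -1, -4):
u·v = 3·(-1) + (-2)·(-3) + 1·(-1) + 0·(-4) = (-3) + 6 + (-1) + 0 = 2.
|u| = √(3² + (-2)² + 1² + 0²) = √14, |v| = √((-1)² + (-3)² + (-1)² + (-4)²) = √27, so |u||v| = √(14·27) = √378.
cos θ = (u·v)/(|u||v|) = 2/√378 ≈ 0.1029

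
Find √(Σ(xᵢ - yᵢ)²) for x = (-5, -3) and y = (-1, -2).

√(Σ(x_i - y_i)²) = √((-5 - (-1))² + (-3 - (-2))²)
= √((-4)² + (-1)²) = √(16 + 1) = √17 ≈ 4.1231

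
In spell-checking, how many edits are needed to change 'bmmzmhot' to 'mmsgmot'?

Let D[i][j] be the edit distance between the first i characters of 'bmmzmhot' and the first j characters of 'mmsgmot', with D[i][0] = i, D[0][j] = j, and D[i][j] = D[i-1][j-1] if the characters match, else 1 + min(D[i-1][j], D[i][j-1], D[i-1][j-1]). Filling the table (rows: prefixes of 'bmmzmhot', columns: prefixes of 'mmsgmot'):
     ε  m  m  s  g  m  o  t
  ε  0  1  2  3  4  5  6  7
  b  1  1  2  3  4  5  6  7
  m  2  1  1  2  3  4  5  6
  m  3  2  1  2  3  3  4  5
  z  4  3  2  2  3  4  4  5
  m  5  4  3  3  3  3  4  5
  h  6  5  4  4  4  4  4  5
  o  7  6  5  5  5  5  4  5
  t  8  7  6  6  6  6  5  4
The bottom-right entry gives D[8][7] = 4, so no sequence of fewer than 4 edits works. Backtracking through the table gives one optimal edit sequence (4 edits):
  bmmzmhot → mmzmhot (del b @1)
  mmzmhot → mmsmhot (sub z→s @3)
  mmsmhot → mmsghot (sub m→g @4)
  mmsghot → mmsgmot (sub h→m @5)
Edit distance = 4.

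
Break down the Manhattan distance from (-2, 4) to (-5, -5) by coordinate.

Σ|x_i - y_i| = |-2 - (-5)| + |4 - (-5)| = 3 + 9 = 12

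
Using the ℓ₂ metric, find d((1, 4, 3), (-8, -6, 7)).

√(Σ(x_i - y_i)²) = √((1 - (-8))² + (4 - (-6))² + (3 - 7)²)
= √(9² + 10² + (-4)²) = √(81 + 100 + 16) = √197 ≈ 14.0357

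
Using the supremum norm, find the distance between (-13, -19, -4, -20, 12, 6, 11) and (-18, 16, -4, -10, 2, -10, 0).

max(|x_i - y_i|) = max(|-13 - (-18)|, |-19 - 16|, |-4 - (-4)|, |-20 - (-10)|, |12 - 2|, |6 - (-10)|, |11 - 0|) = max(5, 35, 0, 10, 10, 16, 11) = 35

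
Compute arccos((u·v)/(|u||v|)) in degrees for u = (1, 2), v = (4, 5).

With u = (1, 2), v = (4, 5):
u·v = 1·4 + 2·5 = 4 + 10 = 14.
|u| = √(1² + 2²) = √5, |v| = √(4² + 5²) = √41, so |u||v| = √(5·41) = √205.
cos θ = (u·v)/(|u||v|) = 14/√205 ≈ 0.977802
θ = arccos(0.977802) ≈ 12.09°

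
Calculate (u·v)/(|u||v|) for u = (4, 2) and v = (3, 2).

With u = (4, 2), v = (3, 2):
u·v = 4·3 + 2·2 = 12 + 4 = 16.
|u| = √(4² + 2²) = √20, |v| = √(3² + 2²) = √13, so |u||v| = √(20·13) = √260.
cos θ = (u·v)/(|u||v|) = 16/√260 ≈ 0.9923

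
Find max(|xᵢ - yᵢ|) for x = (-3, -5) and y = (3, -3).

max(|x_i - y_i|) = max(|-3 - 3|, |-5 - (-3)|) = max(6, 2) = 6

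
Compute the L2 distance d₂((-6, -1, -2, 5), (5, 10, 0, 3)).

√(Σ(x_i - y_i)²) = √((-6 - 5)² + (-1 - 10)² + (-2 - 0)² + (5 - 3)²)
= √((-11)² + (-11)² + (-2)² + 2²) = √(121 + 121 + 4 + 4) = √250 ≈ 15.8114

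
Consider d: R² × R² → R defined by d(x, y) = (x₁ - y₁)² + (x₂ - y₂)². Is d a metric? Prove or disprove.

No. The squared Euclidean distance fails the triangle inequality. Counterexample: x = (0, 0), y = (4, 2), z = (8, 4). d(x,z) = 8² + 4² = 80, but d(x,y) + d(y,z) = (4² + 2²) + (4² + 2²) = 20 + 20 = 40. Since 80 > 40, the triangle inequality is violated. (Note: √d, the ordinary Euclidean distance, IS a metric.)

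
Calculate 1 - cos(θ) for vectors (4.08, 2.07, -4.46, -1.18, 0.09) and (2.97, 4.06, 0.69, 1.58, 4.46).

With u = (4.08, 2.07, -4.46, -1.18, 0.09), v = (2.97, 4.06, 0.69, 1.58, 4.46):
u·v = 4.08·2.97 + 2.07·4.06 + (-4.46)·0.69 + (-1.18)·1.58 + 0.09·4.46 = 12.1176 + 8.4042 + (-3.0774) + (-1.8644) + 0.4014 = 15.9814.
|u| = √(4.08² + 2.07² + (-4.46)² + (-1.18)² + 0.09²) = √(16.6464 + 4.2849 + 19.8916 + 1.3924 + 0.0081) = √42.2234, |v| = √(2.97² + 4.06² + 0.69² + 1.58² + 4.46²) = √(8.8209 + 16.4836 + 0.4761 + 2.4964 + 19.8916) = √48.1686.
cos θ = (u·v)/(|u||v|) = 15.9814/(√42.2234·√48.1686) ≈ 0.3544
Cosine distance = 1 - cos θ ≈ 1 - 0.3544 = 0.6456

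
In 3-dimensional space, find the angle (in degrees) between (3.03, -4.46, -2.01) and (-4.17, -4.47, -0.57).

With u = (3.03, -4.46, -2.01), v = (-4.17, -4.47, -0.57):
u·v = 3.03·(-4.17) + (-4.46)·(-4.47) + (-2.01)·(-0.57) = (-12.6351) + 19.9362 + 1.1457 = 8.4468.
|u| = √(3.03² + (-4.46)² + (-2.01)²) = √(9.1809 + 19.8916 + 4.0401) = √33.1126, |v| = √((-4.17)² + (-4.47)² + (-0.57)²) = √(17.3889 + 19.9809 + 0.3249) = √37.6947.
cos θ = (u·v)/(|u||v|) = 8.4468/(√33.1126·√37.6947) ≈ 0.239087
θ = arccos(0.239087) ≈ 76.17°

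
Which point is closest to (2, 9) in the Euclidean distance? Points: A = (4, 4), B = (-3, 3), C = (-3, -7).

Distances: d(A) ≈ 5.3852, d(B) ≈ 7.8102, d(C) ≈ 16.7631. Nearest: A = (4, 4) with distance 5.3852.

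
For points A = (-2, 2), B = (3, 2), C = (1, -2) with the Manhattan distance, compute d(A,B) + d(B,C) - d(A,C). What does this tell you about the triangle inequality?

d(A,B) = 5 + 0 = 5, d(B,C) = 2 + 4 = 6, d(A,C) = 3 + 4 = 7.
d(A,B) + d(B,C) - d(A,C) = 5 + 6 - 7 = 11 - 7 = 4. This is ≥ 0, so the triangle inequality holds for these points.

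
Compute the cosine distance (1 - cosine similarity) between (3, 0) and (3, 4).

With u = (3, 0), v = (3, 4):
u·v = 3·3 + 0·4 = 9 + 0 = 9.
|u| = √(3² + 0²) = √9, |v| = √(3² + 4²) = √25, so |u||v| = √(9·25) = √225 = 15.
cos θ = (u·v)/(|u||v|) = 9/15 = 0.6
Cosine distance = 1 - cos θ = 1 - 0.6 = 0.4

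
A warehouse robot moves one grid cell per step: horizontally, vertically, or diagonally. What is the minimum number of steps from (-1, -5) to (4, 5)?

max(|x_i - y_i|) = max(|-1 - 4|, |-5 - 5|) = max(5, 10) = 10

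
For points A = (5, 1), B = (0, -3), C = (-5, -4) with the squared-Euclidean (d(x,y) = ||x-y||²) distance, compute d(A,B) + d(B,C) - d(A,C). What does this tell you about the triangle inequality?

d(A,B) = 5² + 4² = 41, d(B,C) = 5² + 1² = 26, d(A,C) = 10² + 5² = 125.
d(A,B) + d(B,C) - d(A,C) = 41 + 26 - 125 = 67 - 125 = -58. This is < 0, so the triangle inequality FAILS for these points (squared-Euclidean is not a metric).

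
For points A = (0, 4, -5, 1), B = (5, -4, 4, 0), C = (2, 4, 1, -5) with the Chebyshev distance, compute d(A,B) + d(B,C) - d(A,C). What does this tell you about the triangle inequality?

d(A,B) = max(5, 8, 9, 1) = 9, d(B,C) = max(3, 8, 3, 5) = 8, d(A,C) = max(2, 0, 6, 6) = 6.
d(A,B) + d(B,C) - d(A,C) = 9 + 8 - 6 = 17 - 6 = 11. This is ≥ 0, so the triangle inequality holds for these points.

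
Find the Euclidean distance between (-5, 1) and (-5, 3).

√(Σ(x_i - y_i)²) = √((-5 - (-5))² + (1 - 3)²)
= √(0² + (-2)²) = √(0 + 4) = √4 = 2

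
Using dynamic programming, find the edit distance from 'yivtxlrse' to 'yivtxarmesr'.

Let D[i][j] be the edit distance between the first i characters of 'yivtxlrse' and the first j characters of 'yivtxarmesr', with D[i][0] = i, D[0][j] = j, and D[i][j] = D[i-1][j-1] if the characters match, else 1 + min(D[i-1][j], D[i][j-1], D[i-1][j-1]). Filling the table (rows: prefixes of 'yivtxlrse', columns: prefixes of 'yivtxarmesr'):
     ε  y  i  v  t  x  a  r  m  e  s  r
  ε  0  1  2  3  4  5  6  7  8  9 10 11
  y  1  0  1  2  3  4  5  6  7  8  9 10
  i  2  1  0  1  2  3  4  5  6  7  8  9
  v  3  2  1  0  1  2  3  4  5  6  7  8
  t  4  3  2  1  0  1  2  3  4  5  6  7
  x  5  4  3  2  1  0  1  2  3  4  5  6
  l  6  5  4  3  2  1  1  2  3  4  5  6
  r  7  6  5  4  3  2  2  1  2  3  4  5
  s  8  7  6  5  4  3  3  2  2  3  3  4
  e  9  8  7  6  5  4  4  3  3  2  3  4
The bottom-right entry gives D[9][11] = 4, so no sequence of fewer than 4 edits works. Backtracking through the table gives one optimal edit sequence (4 edits):
  yivtxlrse → yivtxarse (sub l→a @6)
  yivtxarse → yivtxarmse (ins m @8)
  yivtxarmse → yivtxarmese (ins e @9)
  yivtxarmese → yivtxarmesr (sub e→r @11)
Edit distance = 4.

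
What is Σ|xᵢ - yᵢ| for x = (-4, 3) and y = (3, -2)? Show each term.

Σ|x_i - y_i| = |-4 - 3| + |3 - (-2)| = 7 + 5 = 12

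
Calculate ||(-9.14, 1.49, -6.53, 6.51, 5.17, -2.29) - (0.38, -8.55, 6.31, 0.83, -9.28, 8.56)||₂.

√(Σ(x_i - y_i)²) = √((-9.14 - 0.38)² + (1.49 - (-8.55))² + (-6.53 - 6.31)² + (6.51 - 0.83)² + (5.17 - (-9.28))² + (-2.29 - 8.56)²)
= √((-9.52)² + 10.04² + (-12.84)² + 5.68² + 14.45² + (-10.85)²) = √(90.6304 + 100.8016 + 164.8656 + 32.2624 + 208.8025 + 117.7225) = √715.085 ≈ 26.7411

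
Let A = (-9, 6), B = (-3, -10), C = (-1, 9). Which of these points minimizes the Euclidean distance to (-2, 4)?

Distances: d(A) ≈ 7.2801, d(B) ≈ 14.0357, d(C) ≈ 5.099. Nearest: C = (-1, 9) with distance 5.099.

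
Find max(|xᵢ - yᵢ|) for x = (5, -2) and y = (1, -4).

max(|x_i - y_i|) = max(|5 - 1|, |-2 - (-4)|) = max(4, 2) = 4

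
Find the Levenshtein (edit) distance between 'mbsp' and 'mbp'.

Let D[i][j] be the edit distance between the first i characters of 'mbsp' and the first j characters of 'mbp', with D[i][0] = i, D[0][j] = j, and D[i][j] = D[i-1][j-1] if the characters match, else 1 + min(D[i-1][j], D[i][j-1], D[i-1][j-1]). Filling the table (rows: prefixes of 'mbsp', columns: prefixes of 'mbp'):
     ε  m  b  p
  ε  0  1  2  3
  m  1  0  1  2
  b  2  1  0  1
  s  3  2  1  1
  p  4  3  2  1
The bottom-right entry gives D[4][3] = 1, so no sequence of fewer than 1 edit works. Backtracking through the table gives one optimal edit sequence (1 edit):
  mbsp → mbp (del s @3)
Edit distance = 1.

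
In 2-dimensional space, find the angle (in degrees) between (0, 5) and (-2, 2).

With u = (0, 5), v = (-2, 2):
u·v = 0·(-2) + 5·2 = 0 + 10 = 10.
|u| = √(0² + 5²) = √25, |v| = √((-2)² + 2²) = √8, so |u||v| = √(25·8) = √200.
cos θ = (u·v)/(|u||v|) = 10/√200 ≈ 0.707107
θ = arccos(0.707107) ≈ 45°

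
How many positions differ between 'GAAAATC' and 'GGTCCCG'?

Differing positions: 2, 3, 4, 5, 6, 7. Hamming distance = 6.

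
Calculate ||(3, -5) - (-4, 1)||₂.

√(Σ(x_i - y_i)²) = √((3 - (-4))² + (-5 - 1)²)
= √(7² + (-6)²) = √(49 + 36) = √85 ≈ 9.2195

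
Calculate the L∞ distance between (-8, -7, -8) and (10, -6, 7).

max(|x_i - y_i|) = max(|-8 - 10|, |-7 - (-6)|, |-8 - 7|) = max(18, 1, 15) = 18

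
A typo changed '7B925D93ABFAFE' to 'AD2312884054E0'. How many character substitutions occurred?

Differing positions: 1, 2, 3, 4, 5, 6, 7, 8, 9, 10, 11, 12, 13, 14. Hamming distance = 14.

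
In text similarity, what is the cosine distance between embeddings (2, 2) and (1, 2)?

With u = (2, 2), v = (1, 2):
u·v = 2·1 + 2·2 = 2 + 4 = 6.
|u| = √(2² + 2²) = √8, |v| = √(1² + 2²) = √5, so |u||v| = √(8·5) = √40.
cos θ = (u·v)/(|u||v|) = 6/√40 ≈ 0.9487
Cosine distance = 1 - cos θ ≈ 1 - 0.9487 = 0.0513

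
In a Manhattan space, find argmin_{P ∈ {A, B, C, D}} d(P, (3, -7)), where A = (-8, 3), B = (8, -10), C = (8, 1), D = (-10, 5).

Distances: d(A) = 21, d(B) = 8, d(C) = 13, d(D) = 25. Nearest: B = (8, -10) with distance 8.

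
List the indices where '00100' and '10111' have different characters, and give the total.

Differing positions: 1, 4, 5. Hamming distance = 3.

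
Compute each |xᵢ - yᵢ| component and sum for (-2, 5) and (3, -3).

Σ|x_i - y_i| = |-2 - 3| + |5 - (-3)| = 5 + 8 = 13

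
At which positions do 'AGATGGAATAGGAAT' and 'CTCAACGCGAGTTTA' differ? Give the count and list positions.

Differing positions: 1, 2, 3, 4, 5, 6, 7, 8, 9, 12, 13, 14, 15. Hamming distance = 13.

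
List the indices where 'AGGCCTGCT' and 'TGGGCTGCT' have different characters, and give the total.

Differing positions: 1, 4. Hamming distance = 2.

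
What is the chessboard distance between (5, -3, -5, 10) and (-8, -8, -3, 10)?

max(|x_i - y_i|) = max(|5 - (-8)|, |-3 - (-8)|, |-5 - (-3)|, |10 - 10|) = max(13, 5, 2, 0) = 13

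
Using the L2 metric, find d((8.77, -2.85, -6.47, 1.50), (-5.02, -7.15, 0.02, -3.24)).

√(Σ(x_i - y_i)²) = √((8.77 - (-5.02))² + (-2.85 - (-7.15))² + (-6.47 - 0.02)² + (1.5 - (-3.24))²)
= √(13.79² + 4.3² + (-6.49)² + 4.74²) = √(190.1641 + 18.49 + 42.1201 + 22.4676) = √273.2418 ≈ 16.53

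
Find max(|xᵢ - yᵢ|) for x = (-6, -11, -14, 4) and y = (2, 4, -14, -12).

max(|x_i - y_i|) = max(|-6 - 2|, |-11 - 4|, |-14 - (-14)|, |4 - (-12)|) = max(8, 15, 0, 16) = 16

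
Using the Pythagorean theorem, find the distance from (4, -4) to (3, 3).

√(Σ(x_i - y_i)²) = √((4 - 3)² + (-4 - 3)²)
= √(1² + (-7)²) = √(1 + 49) = √50 ≈ 7.0711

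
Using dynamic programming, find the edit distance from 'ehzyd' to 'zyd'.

Let D[i][j] be the edit distance between the first i characters of 'ehzyd' and the first j characters of 'zyd', with D[i][0] = i, D[0][j] = j, and D[i][j] = D[i-1][j-1] if the characters match, else 1 + min(D[i-1][j], D[i][j-1], D[i-1][j-1]). Filling the table (rows: prefixes of 'ehzyd', columns: prefixes of 'zyd'):
     ε  z  y  d
  ε  0  1  2  3
  e  1  1  2  3
  h  2  2  2  3
  z  3  2  3  3
  y  4  3  2  3
  d  5  4  3  2
The bottom-right entry gives D[5][3] = 2, so no sequence of fewer than 2 edits works. Backtracking through the table gives one optimal edit sequence (2 edits):
  ehzyd → hzyd (del e @1)
  hzyd → zyd (del h @1)
Edit distance = 2.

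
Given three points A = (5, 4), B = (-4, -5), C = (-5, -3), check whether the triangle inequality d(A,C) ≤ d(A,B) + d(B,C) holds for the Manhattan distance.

d(A,B) = 9 + 9 = 18, d(B,C) = 1 + 2 = 3, d(A,C) = 10 + 7 = 17.
d(A,C) = 17 ≤ 18 + 3 = 21. Triangle inequality is satisfied.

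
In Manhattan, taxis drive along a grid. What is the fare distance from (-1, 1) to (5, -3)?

Σ|x_i - y_i| = |-1 - 5| + |1 - (-3)| = 6 + 4 = 10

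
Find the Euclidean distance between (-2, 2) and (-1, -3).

√(Σ(x_i - y_i)²) = √((-2 - (-1))² + (2 - (-3))²)
= √((-1)² + 5²) = √(1 + 25) = √26 ≈ 5.099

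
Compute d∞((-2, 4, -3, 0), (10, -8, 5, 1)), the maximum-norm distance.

max(|x_i - y_i|) = max(|-2 - 10|, |4 - (-8)|, |-3 - 5|, |0 - 1|) = max(12, 12, 8, 1) = 12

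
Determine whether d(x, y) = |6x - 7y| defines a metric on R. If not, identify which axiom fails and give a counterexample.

No. d fails symmetry: d(6, 5) = |6·6 - 7·5| = |1| = 1, but d(5, 6) = |6·5 - 7·6| = |-12| = 12. Since 1 ≠ 12, d(x,y) ≠ d(y,x) in general.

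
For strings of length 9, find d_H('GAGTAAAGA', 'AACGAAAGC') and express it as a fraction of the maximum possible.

Differing positions: 1, 3, 4, 9. Hamming distance = 4. The maximum possible Hamming distance for length-9 strings is 9, so d_H/9 = 4/9 ≈ 0.4444.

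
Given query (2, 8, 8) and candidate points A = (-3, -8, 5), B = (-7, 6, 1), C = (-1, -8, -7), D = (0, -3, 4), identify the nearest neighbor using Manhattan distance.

Distances: d(A) = 24, d(B) = 18, d(C) = 34, d(D) = 17. Nearest: D = (0, -3, 4) with distance 17.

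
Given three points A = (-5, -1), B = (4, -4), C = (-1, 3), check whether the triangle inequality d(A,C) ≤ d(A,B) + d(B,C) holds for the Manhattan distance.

d(A,B) = 9 + 3 = 12, d(B,C) = 5 + 7 = 12, d(A,C) = 4 + 4 = 8.
d(A,C) = 8 ≤ 12 + 12 = 24. Triangle inequality is satisfied.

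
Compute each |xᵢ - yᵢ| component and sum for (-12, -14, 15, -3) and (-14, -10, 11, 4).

Σ|x_i - y_i| = |-12 - (-14)| + |-14 - (-10)| + |15 - 11| + |-3 - 4| = 2 + 4 + 4 + 7 = 17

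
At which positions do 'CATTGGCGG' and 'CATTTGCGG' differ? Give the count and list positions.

Differing positions: 5. Hamming distance = 1.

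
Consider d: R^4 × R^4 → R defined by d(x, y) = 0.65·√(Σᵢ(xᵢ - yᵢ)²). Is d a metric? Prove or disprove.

Yes. The L2 (Euclidean) norm induces a metric on R^4, and multiplying a metric by a positive constant 0.65 > 0 preserves all four axioms: non-negativity (0.65·||x-y|| ≥ 0), identity (0.65·||x-y|| = 0 ⟺ ||x-y|| = 0 ⟺ x = y), symmetry (||x-y|| = ||y-x||), and the triangle inequality (0.65·||x-z|| ≤ 0.65·||x-y|| + 0.65·||y-z||). So d is a metric.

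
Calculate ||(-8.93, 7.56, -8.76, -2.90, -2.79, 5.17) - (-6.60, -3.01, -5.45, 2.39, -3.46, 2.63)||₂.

√(Σ(x_i - y_i)²) = √((-8.93 - (-6.6))² + (7.56 - (-3.01))² + (-8.76 - (-5.45))² + (-2.9 - 2.39)² + (-2.79 - (-3.46))² + (5.17 - 2.63)²)
= √((-2.33)² + 10.57² + (-3.31)² + (-5.29)² + 0.67² + 2.54²) = √(5.4289 + 111.7249 + 10.9561 + 27.9841 + 0.4489 + 6.4516) = √162.9945 ≈ 12.7669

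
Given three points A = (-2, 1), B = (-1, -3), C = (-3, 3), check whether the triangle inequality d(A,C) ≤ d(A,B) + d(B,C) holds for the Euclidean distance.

d(A,B) = √(1² + 4²) = √17 ≈ 4.1231, d(B,C) = √(2² + 6²) = √40 ≈ 6.3246, d(A,C) = √(1² + 2²) = √5 ≈ 2.2361.
d(A,C) ≈ 2.2361 ≤ 4.1231 + 6.3246 = 10.4477. Triangle inequality is satisfied.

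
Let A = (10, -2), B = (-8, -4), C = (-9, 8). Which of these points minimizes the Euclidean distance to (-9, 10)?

Distances: d(A) ≈ 22.4722, d(B) ≈ 14.0357, d(C) = 2. Nearest: C = (-9, 8) with distance 2.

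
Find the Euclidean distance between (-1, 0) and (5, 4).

√(Σ(x_i - y_i)²) = √((-1 - 5)² + (0 - 4)²)
= √((-6)² + (-4)²) = √(36 + 16) = √52 ≈ 7.2111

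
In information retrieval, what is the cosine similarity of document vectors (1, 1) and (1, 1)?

With u = (1, 1), v = (1, 1):
u·v = 1·1 + 1·1 = 1 + 1 = 2.
|u| = √(1² + 1²) = √2, |v| = √(1² + 1²) = √2, so |u||v| = √(2·2) = √4 = 2.
cos θ = (u·v)/(|u||v|) = 2/2 = 1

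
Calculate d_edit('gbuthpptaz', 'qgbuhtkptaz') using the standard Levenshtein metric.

Let D[i][j] be the edit distance between the first i characters of 'gbuthpptaz' and the first j characters of 'qgbuhtkptaz', with D[i][0] = i, D[0][j] = j, and D[i][j] = D[i-1][j-1] if the characters match, else 1 + min(D[i-1][j], D[i][j-1], D[i-1][j-1]). Filling the table (rows: prefixes of 'gbuthpptaz', columns: prefixes of 'qgbuhtkptaz'):
     ε  q  g  b  u  h  t  k  p  t  a  z
  ε  0  1  2  3  4  5  6  7  8  9 10 11
  g  1  1  1  2  3  4  5  6  7  8  9 10
  b  2  2  2  1  2  3  4  5  6  7  8  9
  u  3  3  3  2  1  2  3  4  5  6  7  8
  t  4  4  4  3  2  2  2  3  4  5  6  7
  h  5  5  5  4  3  2  3  3  4  5  6  7
  p  6  6  6  5  4  3  3  4  3  4  5  6
  p  7  7  7  6  5  4  4  4  4  4  5  6
  t  8  8  8  7  6  5  4  5  5  4  5  6
  a  9  9  9  8  7  6  5  5  6  5  4  5
  z 10 10 10  9  8  7  6  6  6  6  5  4
The bottom-right entry gives D[10][11] = 4, so no sequence of fewer than 4 edits works. Backtracking through the table gives one optimal edit sequence (4 edits):
  gbuthpptaz → qgbuthpptaz (ins q @1)
  qgbuthpptaz → qgbuhhpptaz (sub t→h @5)
  qgbuhhpptaz → qgbuhtpptaz (sub h→t @6)
  qgbuhtpptaz → qgbuhtkptaz (sub p→k @7)
Edit distance = 4.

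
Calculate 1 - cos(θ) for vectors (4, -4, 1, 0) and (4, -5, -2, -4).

With u = (4, -4, 1, 0), v = (4, -5, -2, -4):
u·v = 4·4 + (-4)·(-5) + 1·(-2) + 0·(-4) = 16 + 20 + (-2) + 0 = 34.
|u| = √(4² + (-4)² + 1² + 0²) = √33, |v| = √(4² + (-5)² + (-2)² + (-4)²) = √61, so |u||v| = √(33·61) = √2013.
cos θ = (u·v)/(|u||v|) = 34/√2013 ≈ 0.7578
Cosine distance = 1 - cos θ ≈ 1 - 0.7578 = 0.2422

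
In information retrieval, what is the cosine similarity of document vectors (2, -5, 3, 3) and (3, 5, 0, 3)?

With u = (2, -5, 3, 3), v = (3, 5, 0, 3):
u·v = 2·3 + (-5)·5 + 3·0 + 3·3 = 6 + (-25) + 0 + 9 = -10.
|u| = √(2² + (-5)² + 3² + 3²) = √47, |v| = √(3² + 5² + 0² + 3²) = √43, so |u||v| = √(47·43) = √2021.
cos θ = (u·v)/(|u||v|) = -10/√2021 ≈ -0.2224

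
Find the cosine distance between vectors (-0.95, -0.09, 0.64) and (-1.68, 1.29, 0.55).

With u = (-0.95, -0.09, 0.64), v = (-1.68, 1.29, 0.55):
u·v = (-0.95)·(-1.68) + (-0.09)·1.29 + 0.64·0.55 = 1.596 + (-0.1161) + 0.352 = 1.8319.
|u| = √((-0.95)² + (-0.09)² + 0.64²) = √(0.9025 + 0.0081 + 0.4096) = √1.3202, |v| = √((-1.68)² + 1.29² + 0.55²) = √(2.8224 + 1.6641 + 0.3025) = √4.789.
cos θ = (u·v)/(|u||v|) = 1.8319/(√1.3202·√4.789) ≈ 0.7286
Cosine distance = 1 - cos θ ≈ 1 - 0.7286 = 0.2714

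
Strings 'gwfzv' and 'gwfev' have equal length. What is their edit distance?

Let D[i][j] be the edit distance between the first i characters of 'gwfzv' and the first j characters of 'gwfev', with D[i][0] = i, D[0][j] = j, and D[i][j] = D[i-1][j-1] if the characters match, else 1 + min(D[i-1][j], D[i][j-1], D[i-1][j-1]). Filling the table (rows: prefixes of 'gwfzv', columns: prefixes of 'gwfev'):
     ε  g  w  f  e  v
  ε  0  1  2  3  4  5
  g  1  0  1  2  3  4
  w  2  1  0  1  2  3
  f  3  2  1  0  1  2
  z  4  3  2  1  1  2
  v  5  4  3  2  2  1
The bottom-right entry gives D[5][5] = 1, so no sequence of fewer than 1 edit works. Backtracking through the table gives one optimal edit sequence (1 edit):
  gwfzv → gwfev (sub z→e @4)
Edit distance = 1.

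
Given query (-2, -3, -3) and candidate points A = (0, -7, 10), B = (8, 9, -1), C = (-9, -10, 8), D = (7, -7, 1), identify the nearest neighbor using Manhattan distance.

Distances: d(A) = 19, d(B) = 24, d(C) = 25, d(D) = 17. Nearest: D = (7, -7, 1) with distance 17.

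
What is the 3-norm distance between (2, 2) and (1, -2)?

(Σ|x_i - y_i|^3)^(1/3) = (|2 - 1|^3 + |2 - (-2)|^3)^(1/3)
= (1^3 + 4^3)^(1/3) = (1 + 64)^(1/3) = (65)^(1/3) ≈ 4.0207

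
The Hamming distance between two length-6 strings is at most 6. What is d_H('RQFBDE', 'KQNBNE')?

Differing positions: 1, 3, 5. Hamming distance = 3. The maximum possible Hamming distance for length-6 strings is 6, so d_H/6 = 3/6 = 0.5.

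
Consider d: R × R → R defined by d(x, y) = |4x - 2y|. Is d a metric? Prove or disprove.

No. d fails symmetry: d(3, 9) = |4·3 - 2·9| = |-6| = 6, but d(9, 3) = |4·9 - 2·3| = |30| = 30. Since 6 ≠ 30, d(x,y) ≠ d(y,x) in general.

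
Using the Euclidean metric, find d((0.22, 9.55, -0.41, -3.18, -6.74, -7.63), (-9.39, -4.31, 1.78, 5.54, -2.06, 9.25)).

√(Σ(x_i - y_i)²) = √((0.22 - (-9.39))² + (9.55 - (-4.31))² + (-0.41 - 1.78)² + (-3.18 - 5.54)² + (-6.74 - (-2.06))² + (-7.63 - 9.25)²)
= √(9.61² + 13.86² + (-2.19)² + (-8.72)² + (-4.68)² + (-16.88)²) = √(92.3521 + 192.0996 + 4.7961 + 76.0384 + 21.9024 + 284.9344) = √672.123 ≈ 25.9253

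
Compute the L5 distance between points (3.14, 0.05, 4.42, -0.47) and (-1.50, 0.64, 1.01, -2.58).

(Σ|x_i - y_i|^5)^(1/5) = (|3.14 - (-1.5)|^5 + |0.05 - 0.64|^5 + |4.42 - 1.01|^5 + |-0.47 - (-2.58)|^5)^(1/5)
= (4.64^5 + 0.59^5 + 3.41^5 + 2.11^5)^(1/5) ≈ (2150.7499 + 0.0715 + 461.0753 + 41.8227)^(1/5) = (2653.7194)^(1/5) ≈ 4.8392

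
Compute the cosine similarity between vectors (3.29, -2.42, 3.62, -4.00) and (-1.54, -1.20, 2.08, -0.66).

With u = (3.29, -2.42, 3.62, -4.00), v = (-1.54, -1.20, 2.08, -0.66):
u·v = 3.29·(-1.54) + (-2.42)·(-1.2) + 3.62·2.08 + (-4)·(-0.66) = (-5.0666) + 2.904 + 7.5296 + 2.64 = 8.007.
|u| = √(3.29² + (-2.42)² + 3.62² + (-4)²) = √(10.8241 + 5.8564 + 13.1044 + 16) = √45.7849, |v| = √((-1.54)² + (-1.2)² + 2.08² + (-0.66)²) = √(2.3716 + 1.44 + 4.3264 + 0.4356) = √8.5736.
cos θ = (u·v)/(|u||v|) = 8.007/(√45.7849·√8.5736) ≈ 0.4041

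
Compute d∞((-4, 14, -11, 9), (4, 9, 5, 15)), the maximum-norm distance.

max(|x_i - y_i|) = max(|-4 - 4|, |14 - 9|, |-11 - 5|, |9 - 15|) = max(8, 5, 16, 6) = 16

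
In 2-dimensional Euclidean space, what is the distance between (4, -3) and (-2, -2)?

√(Σ(x_i - y_i)²) = √((4 - (-2))² + (-3 - (-2))²)
= √(6² + (-1)²) = √(36 + 1) = √37 ≈ 6.0828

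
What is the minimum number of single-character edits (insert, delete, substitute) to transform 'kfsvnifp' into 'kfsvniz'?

Let D[i][j] be the edit distance between the first i characters of 'kfsvnifp' and the first j characters of 'kfsvniz', with D[i][0] = i, D[0][j] = j, and D[i][j] = D[i-1][j-1] if the characters match, else 1 + min(D[i-1][j], D[i][j-1], D[i-1][j-1]). Filling the table (rows: prefixes of 'kfsvnifp', columns: prefixes of 'kfsvniz'):
     ε  k  f  s  v  n  i  z
  ε  0  1  2  3  4  5  6  7
  k  1  0  1  2  3  4  5  6
  f  2  1  0  1  2  3  4  5
  s  3  2  1  0  1  2  3  4
  v  4  3  2  1  0  1  2  3
  n  5  4  3  2  1  0  1  2
  i  6  5  4  3  2  1  0  1
  f  7  6  5  4  3  2  1  1
  p  8  7  6  5  4  3  2  2
The bottom-right entry gives D[8][7] = 2, so no sequence of fewer than 2 edits works. Backtracking through the table gives one optimal edit sequence (2 edits):
  kfsvnifp → kfsvnip (del f @7)
  kfsvnip → kfsvniz (sub p→z @7)
Edit distance = 2.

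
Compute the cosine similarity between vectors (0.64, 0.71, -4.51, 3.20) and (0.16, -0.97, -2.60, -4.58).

With u = (0.64, 0.71, -4.51, 3.20), v = (0.16, -0.97, -2.60, -4.58):
u·v = 0.64·0.16 + 0.71·(-0.97) + (-4.51)·(-2.6) + 3.2·(-4.58) = 0.1024 + (-0.6887) + 11.726 + (-14.656) = -3.5163.
|u| = √(0.64² + 0.71² + (-4.51)² + 3.2²) = √(0.4096 + 0.5041 + 20.3401 + 10.24) = √31.4938, |v| = √(0.16² + (-0.97)² + (-2.6)² + (-4.58)²) = √(0.0256 + 0.9409 + 6.76 + 20.9764) = √28.7029.
cos θ = (u·v)/(|u||v|) = -3.5163/(√31.4938·√28.7029) ≈ -0.117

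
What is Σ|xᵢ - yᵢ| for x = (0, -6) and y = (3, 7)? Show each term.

Σ|x_i - y_i| = |0 - 3| + |-6 - 7| = 3 + 13 = 16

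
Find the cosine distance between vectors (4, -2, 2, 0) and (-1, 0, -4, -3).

With u = (4, -2, 2, 0), v = (-1, 0, -4, -3):
u·v = 4·(-1) + (-2)·0 + 2·(-4) + 0·(-3) = (-4) + 0 + (-8) + 0 = -12.
|u| = √(4² + (-2)² + 2² + 0²) = √24, |v| = √((-1)² + 0² + (-4)² + (-3)²) = √26, so |u||v| = √(24·26) = √624.
cos θ = (u·v)/(|u||v|) = -12/√624 ≈ -0.4804
Cosine distance = 1 - cos θ ≈ 1 - (-0.4804) = 1.4804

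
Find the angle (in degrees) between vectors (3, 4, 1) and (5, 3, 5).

With u = (3, 4, 1), v = (5, 3, 5):
u·v = 3·5 + 4·3 + 1·5 = 15 + 12 + 5 = 32.
|u| = √(3² + 4² + 1²) = √26, |v| = √(5² + 3² + 5²) = √59, so |u||v| = √(26·59) = √1534.
cos θ = (u·v)/(|u||v|) = 32/√1534 ≈ 0.817029
θ = arccos(0.817029) ≈ 35.21°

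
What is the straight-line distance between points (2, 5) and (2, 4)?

√(Σ(x_i - y_i)²) = √((2 - 2)² + (5 - 4)²)
= √(0² + 1²) = √(0 + 1) = √1 = 1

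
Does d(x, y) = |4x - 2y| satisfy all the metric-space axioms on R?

No. d fails symmetry: d(1, 2) = |4·1 - 2·2| = |0| = 0, but d(2, 1) = |4·2 - 2·1| = |6| = 6. Since 0 ≠ 6, d(x,y) ≠ d(y,x) in general.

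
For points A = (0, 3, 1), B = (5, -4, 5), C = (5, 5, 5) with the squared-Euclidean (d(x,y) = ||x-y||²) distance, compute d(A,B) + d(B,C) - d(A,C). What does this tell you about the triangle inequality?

d(A,B) = 5² + 7² + 4² = 90, d(B,C) = 0² + 9² + 0² = 81, d(A,C) = 5² + 2² + 4² = 45.
d(A,B) + d(B,C) - d(A,C) = 90 + 81 - 45 = 171 - 45 = 126. This is ≥ 0, so the triangle inequality holds for these points.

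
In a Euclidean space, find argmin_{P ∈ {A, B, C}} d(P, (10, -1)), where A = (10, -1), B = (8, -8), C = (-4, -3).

Distances: d(A) = 0, d(B) ≈ 7.2801, d(C) ≈ 14.1421. Nearest: A = (10, -1) with distance 0.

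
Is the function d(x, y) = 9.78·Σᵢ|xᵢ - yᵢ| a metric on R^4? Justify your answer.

Yes. The L1 (Manhattan) norm induces a metric on R^4, and multiplying a metric by a positive constant 9.78 > 0 preserves all four axioms: non-negativity (9.78·||x-y|| ≥ 0), identity (9.78·||x-y|| = 0 ⟺ ||x-y|| = 0 ⟺ x = y), symmetry (||x-y|| = ||y-x||), and the triangle inequality (9.78·||x-z|| ≤ 9.78·||x-y|| + 9.78·||y-z||). So d is a metric.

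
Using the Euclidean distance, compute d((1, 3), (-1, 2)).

(Σ|x_i - y_i|^2)^(1/2) = (|1 - (-1)|^2 + |3 - 2|^2)^(1/2)
= (2^2 + 1^2)^(1/2) = (4 + 1)^(1/2) = (5)^(1/2) ≈ 2.2361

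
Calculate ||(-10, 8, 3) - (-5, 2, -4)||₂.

√(Σ(x_i - y_i)²) = √((-10 - (-5))² + (8 - 2)² + (3 - (-4))²)
= √((-5)² + 6² + 7²) = √(25 + 36 + 49) = √110 ≈ 10.4881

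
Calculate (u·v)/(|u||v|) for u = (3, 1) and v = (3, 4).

With u = (3, 1), v = (3, 4):
u·v = 3·3 + 1·4 = 9 + 4 = 13.
|u| = √(3² + 1²) = √10, |v| = √(3² + 4²) = √25, so |u||v| = √(10·25) = √250.
cos θ = (u·v)/(|u||v|) = 13/√250 ≈ 0.8222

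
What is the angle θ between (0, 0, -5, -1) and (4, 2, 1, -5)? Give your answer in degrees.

With u = (0, 0, -5, -1), v = (4, 2, 1, -5):
u·v = 0·4 + 0·2 + (-5)·1 + (-1)·(-5) = 0 + 0 + (-5) + 5 = 0.
|u| = √(0² + 0² + (-5)² + (-1)²) = √26, |v| = √(4² + 2² + 1² + (-5)²) = √46, so |u||v| = √(26·46) = √1196.
cos θ = (u·v)/(|u||v|) = 0/√1196 = 0 (the vectors are orthogonal)
θ = arccos(0) = 90°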